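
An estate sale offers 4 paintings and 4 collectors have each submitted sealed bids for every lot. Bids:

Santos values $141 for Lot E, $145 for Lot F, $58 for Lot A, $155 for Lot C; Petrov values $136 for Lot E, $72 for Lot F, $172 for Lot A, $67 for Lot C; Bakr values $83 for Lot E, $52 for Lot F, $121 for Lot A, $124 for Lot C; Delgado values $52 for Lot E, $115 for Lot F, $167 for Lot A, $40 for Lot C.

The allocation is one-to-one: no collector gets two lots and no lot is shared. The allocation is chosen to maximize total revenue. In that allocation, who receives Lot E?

This is the linear assignment problem.
Optimal: Santos→Lot F ($145), Petrov→Lot E ($136), Bakr→Lot C ($124), Delgado→Lot A ($167) — total 145+136+124+167 = $572.
Petrov's own top lot is Lot A ($172), but forcing Petrov→Lot A and reassigning the rest optimally gives only $552 — worse by 20.

Petrov receives Lot E.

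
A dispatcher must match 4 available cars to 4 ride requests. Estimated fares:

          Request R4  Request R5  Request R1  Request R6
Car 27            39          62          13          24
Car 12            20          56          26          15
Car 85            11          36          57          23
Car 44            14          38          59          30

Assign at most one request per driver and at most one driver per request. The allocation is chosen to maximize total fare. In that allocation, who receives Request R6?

Car 44 receives Request R6.

Treat this as an assignment problem: match each driver to one request.
Optimal: Car 27→Request R4 ($39), Car 12→Request R5 ($56), Car 85→Request R1 ($57), Car 44→Request R6 ($30) — total 39+56+57+30 = $182.
Swapping Car 85↔Car 44 (Car 85→Request R6 $23, Car 44→Request R1 $59) loses 5.
Checked against all permutations: $182 is optimal.
Car 44's own top request is Request R1 ($59), but forcing Car 44→Request R1 and reassigning the rest optimally gives only $177 — worse by 5.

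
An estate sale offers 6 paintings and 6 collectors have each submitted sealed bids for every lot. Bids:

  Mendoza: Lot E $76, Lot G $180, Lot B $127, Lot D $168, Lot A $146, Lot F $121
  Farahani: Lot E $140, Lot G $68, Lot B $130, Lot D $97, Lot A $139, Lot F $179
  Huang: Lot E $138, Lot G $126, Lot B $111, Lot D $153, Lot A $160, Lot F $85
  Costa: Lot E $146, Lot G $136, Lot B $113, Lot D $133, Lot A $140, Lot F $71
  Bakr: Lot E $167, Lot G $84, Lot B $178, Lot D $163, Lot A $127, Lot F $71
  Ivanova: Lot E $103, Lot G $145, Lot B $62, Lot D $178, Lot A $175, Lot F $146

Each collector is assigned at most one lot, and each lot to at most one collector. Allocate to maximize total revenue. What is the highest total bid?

Optimal: Mendoza→Lot G ($180), Farahani→Lot F ($179), Huang→Lot A ($160), Costa→Lot E ($146), Bakr→Lot B ($178), Ivanova→Lot D ($178) — total 180+179+160+146+178+178 = $1021.
Column-greedy (each lot in turn goes to its best remaining collector) gives $886, worse by 135.
No other one-to-one assignment exceeds $1021.

Maximum total: $1021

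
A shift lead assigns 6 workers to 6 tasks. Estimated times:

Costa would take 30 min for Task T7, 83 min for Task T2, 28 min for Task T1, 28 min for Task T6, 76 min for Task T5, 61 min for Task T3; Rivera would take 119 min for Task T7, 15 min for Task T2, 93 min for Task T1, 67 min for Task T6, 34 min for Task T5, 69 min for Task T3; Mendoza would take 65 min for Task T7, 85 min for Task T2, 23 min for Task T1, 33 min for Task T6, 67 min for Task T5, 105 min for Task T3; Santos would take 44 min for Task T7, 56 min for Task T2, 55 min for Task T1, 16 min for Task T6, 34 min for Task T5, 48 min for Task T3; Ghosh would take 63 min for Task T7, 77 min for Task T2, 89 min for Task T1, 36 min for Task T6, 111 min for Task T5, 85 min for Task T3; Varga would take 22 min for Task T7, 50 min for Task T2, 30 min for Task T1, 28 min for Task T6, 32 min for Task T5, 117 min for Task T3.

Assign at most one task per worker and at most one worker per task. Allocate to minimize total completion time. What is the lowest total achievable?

Minimum total: 184 min

This is the linear assignment problem.
Optimal: Costa→Task T7 (30 min), Rivera→Task T2 (15 min), Mendoza→Task T1 (23 min), Santos→Task T3 (48 min), Ghosh→Task T6 (36 min), Varga→Task T5 (32 min) — total 30+15+23+48+36+32 = 184 min.
Min-entry greedy (repeatedly take the single cheapest remaining cell) gives 248 min, worse by 64.
Every other assignment is strictly worse.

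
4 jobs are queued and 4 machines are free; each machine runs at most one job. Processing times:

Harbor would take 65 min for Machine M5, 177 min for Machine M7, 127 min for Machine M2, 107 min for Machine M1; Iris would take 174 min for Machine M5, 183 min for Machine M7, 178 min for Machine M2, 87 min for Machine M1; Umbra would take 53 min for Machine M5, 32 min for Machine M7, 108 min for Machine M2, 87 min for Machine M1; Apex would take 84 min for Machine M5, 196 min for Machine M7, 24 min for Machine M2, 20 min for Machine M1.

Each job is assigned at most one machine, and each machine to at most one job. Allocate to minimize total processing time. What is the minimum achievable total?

Treat this as an assignment problem: match each job to one machine.
Optimal: Harbor→Machine M5 (65 min), Iris→Machine M1 (87 min), Umbra→Machine M7 (32 min), Apex→Machine M2 (24 min) — total 65+87+32+24 = 208 min.
Min-entry greedy (repeatedly take the single cheapest remaining cell) gives 295 min, worse by 87.
No other one-to-one assignment undercuts 208 min.

Minimum total: 208 min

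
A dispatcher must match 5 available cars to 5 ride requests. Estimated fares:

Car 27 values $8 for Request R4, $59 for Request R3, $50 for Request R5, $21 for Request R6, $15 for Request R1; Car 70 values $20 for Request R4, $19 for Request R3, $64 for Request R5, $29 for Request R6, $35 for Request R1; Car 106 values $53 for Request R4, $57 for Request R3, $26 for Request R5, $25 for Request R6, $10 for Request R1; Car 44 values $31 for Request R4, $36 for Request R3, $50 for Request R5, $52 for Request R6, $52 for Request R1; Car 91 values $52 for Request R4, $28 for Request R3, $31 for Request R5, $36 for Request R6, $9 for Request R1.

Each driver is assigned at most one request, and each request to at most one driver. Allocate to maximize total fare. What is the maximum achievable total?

Optimal: Car 27→Request R3 ($59), Car 70→Request R5 ($64), Car 106→Request R4 ($53), Car 44→Request R1 ($52), Car 91→Request R6 ($36) — total 59+64+53+52+36 = $264.
Max-entry greedy (repeatedly take the single best remaining cell) gives $237, worse by 27.
Swapping Car 70↔Car 106 (Car 70→Request R4 $20, Car 106→Request R5 $26) loses 71.
Every other assignment is strictly worse.

Maximum total: $264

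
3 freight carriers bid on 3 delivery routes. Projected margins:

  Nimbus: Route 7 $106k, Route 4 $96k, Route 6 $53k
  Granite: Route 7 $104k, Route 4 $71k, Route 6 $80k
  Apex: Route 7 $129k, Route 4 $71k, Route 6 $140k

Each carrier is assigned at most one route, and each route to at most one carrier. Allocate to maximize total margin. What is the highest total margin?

Max total: $340k

Optimal: Nimbus→Route 4 ($96k), Granite→Route 7 ($104k), Apex→Route 6 ($140k) — total 96+104+140 = $340k.
Row-greedy (each carrier in turn takes its best remaining route) gives $257k, worse by 83.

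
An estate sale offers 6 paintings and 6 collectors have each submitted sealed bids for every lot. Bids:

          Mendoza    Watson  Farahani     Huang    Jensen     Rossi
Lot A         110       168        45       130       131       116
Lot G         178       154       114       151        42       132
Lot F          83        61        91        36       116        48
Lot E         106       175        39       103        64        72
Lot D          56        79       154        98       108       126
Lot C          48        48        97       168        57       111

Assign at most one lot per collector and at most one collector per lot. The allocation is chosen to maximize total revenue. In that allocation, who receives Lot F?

Jensen receives Lot F.

Optimal: Mendoza→Lot G ($178), Watson→Lot E ($175), Farahani→Lot D ($154), Huang→Lot C ($168), Jensen→Lot F ($116), Rossi→Lot A ($116) — total 178+175+154+168+116+116 = $907.
Max-entry greedy (repeatedly take the single best remaining cell) gives $854, worse by 53.
Jensen's own top lot is Lot A ($131), but forcing Jensen→Lot A and reassigning the rest optimally gives only $869 — worse by 38.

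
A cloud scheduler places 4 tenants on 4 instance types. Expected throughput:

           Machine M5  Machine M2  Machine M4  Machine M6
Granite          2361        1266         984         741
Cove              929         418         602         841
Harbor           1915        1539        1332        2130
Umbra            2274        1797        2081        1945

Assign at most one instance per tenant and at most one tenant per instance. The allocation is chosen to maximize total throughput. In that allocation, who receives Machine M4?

Optimal: Granite→Machine M5 (2361 ops/s), Cove→Machine M2 (418 ops/s), Harbor→Machine M6 (2130 ops/s), Umbra→Machine M4 (2081 ops/s) — total 2361+418+2130+2081 = 6990 ops/s.
Swapping Cove↔Granite (Cove→Machine M5 929 ops/s, Granite→Machine M2 1266 ops/s) loses 584.
Every other assignment is strictly worse.
Umbra's own top instance is Machine M5 (2274 ops/s), but forcing Umbra→Machine M5 and reassigning the rest optimally gives only 6272 ops/s — worse by 718.

Umbra receives Machine M4.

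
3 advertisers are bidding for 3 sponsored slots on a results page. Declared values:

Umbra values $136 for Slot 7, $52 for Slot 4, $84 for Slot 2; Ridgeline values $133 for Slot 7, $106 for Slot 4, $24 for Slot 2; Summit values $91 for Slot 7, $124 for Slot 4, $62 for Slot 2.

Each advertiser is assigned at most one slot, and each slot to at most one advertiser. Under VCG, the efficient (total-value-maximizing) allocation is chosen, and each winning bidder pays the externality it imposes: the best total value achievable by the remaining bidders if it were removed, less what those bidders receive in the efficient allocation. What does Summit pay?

Efficient allocation: Umbra→Slot 2 ($84), Ridgeline→Slot 7 ($133), Summit→Slot 4 ($124); total welfare W = $341.
Summit receives Slot 4 at value $124, so the others get W − 124 = $217.
Without Summit: best allocation of the remaining 2 bidders over all 3 slots is Umbra→Slot 7 ($136), Ridgeline→Slot 4 ($106), total $242.
VCG payment = (others' best without Summit) − (others' welfare with Summit) = 242 − 217 = $25.

Summit pays $25.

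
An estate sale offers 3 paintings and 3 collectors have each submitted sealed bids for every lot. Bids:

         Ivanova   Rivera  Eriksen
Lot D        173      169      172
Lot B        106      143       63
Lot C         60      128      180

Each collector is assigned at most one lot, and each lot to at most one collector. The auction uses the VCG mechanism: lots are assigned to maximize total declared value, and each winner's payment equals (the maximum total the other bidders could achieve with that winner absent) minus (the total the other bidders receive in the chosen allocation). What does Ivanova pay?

Efficient allocation: Ivanova→Lot D ($173), Rivera→Lot B ($143), Eriksen→Lot C ($180); total welfare W = $496.
Ivanova receives Lot D at value $173, so the others get W − 173 = $323.
Without Ivanova: best allocation of the remaining 2 bidders over all 3 lots is Rivera→Lot D ($169), Eriksen→Lot C ($180), total $349.
VCG payment = (others' best without Ivanova) − (others' welfare with Ivanova) = 349 − 323 = $26.

Ivanova pays $26.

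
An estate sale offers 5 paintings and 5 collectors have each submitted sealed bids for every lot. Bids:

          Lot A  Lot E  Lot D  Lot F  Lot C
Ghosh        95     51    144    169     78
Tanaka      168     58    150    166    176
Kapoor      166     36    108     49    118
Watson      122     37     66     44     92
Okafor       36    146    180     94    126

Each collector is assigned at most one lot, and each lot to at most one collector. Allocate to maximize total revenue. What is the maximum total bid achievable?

Max total: $728

This is the linear assignment problem.
Optimal: Ghosh→Lot F ($169), Tanaka→Lot C ($176), Kapoor→Lot A ($166), Watson→Lot E ($37), Okafor→Lot D ($180) — total 169+176+166+37+180 = $728.
Column-greedy (each lot in turn goes to its best remaining collector) gives $599, worse by 129.
Swapping Watson↔Tanaka (Watson→Lot C $92, Tanaka→Lot E $58) loses 63.
Checked against all permutations: $728 is optimal.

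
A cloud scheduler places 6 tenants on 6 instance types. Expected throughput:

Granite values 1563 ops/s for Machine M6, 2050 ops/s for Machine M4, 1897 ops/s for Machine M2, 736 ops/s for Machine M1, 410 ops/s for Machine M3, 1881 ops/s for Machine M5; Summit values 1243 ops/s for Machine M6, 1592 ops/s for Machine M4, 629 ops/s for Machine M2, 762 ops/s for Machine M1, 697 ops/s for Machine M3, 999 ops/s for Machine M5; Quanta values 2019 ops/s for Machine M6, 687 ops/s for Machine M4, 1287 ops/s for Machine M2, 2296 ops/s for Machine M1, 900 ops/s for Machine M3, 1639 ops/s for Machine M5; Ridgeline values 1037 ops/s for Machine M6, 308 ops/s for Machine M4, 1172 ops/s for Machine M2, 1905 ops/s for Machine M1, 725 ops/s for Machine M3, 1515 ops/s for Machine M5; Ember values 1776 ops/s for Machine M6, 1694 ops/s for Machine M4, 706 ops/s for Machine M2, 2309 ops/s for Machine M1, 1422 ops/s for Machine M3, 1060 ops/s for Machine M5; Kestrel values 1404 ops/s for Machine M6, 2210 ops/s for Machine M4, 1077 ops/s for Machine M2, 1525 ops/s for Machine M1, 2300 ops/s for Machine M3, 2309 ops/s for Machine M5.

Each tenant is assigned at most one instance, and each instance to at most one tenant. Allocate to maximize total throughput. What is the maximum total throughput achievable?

Maximum total: 11632 ops/s

Optimal: Granite→Machine M2 (1897 ops/s), Summit→Machine M4 (1592 ops/s), Quanta→Machine M6 (2019 ops/s), Ridgeline→Machine M5 (1515 ops/s), Ember→Machine M1 (2309 ops/s), Kestrel→Machine M3 (2300 ops/s) — total 1897+1592+2019+1515+2309+2300 = 11632 ops/s.
Max-entry greedy (repeatedly take the single best remaining cell) gives 10556 ops/s, worse by 1076.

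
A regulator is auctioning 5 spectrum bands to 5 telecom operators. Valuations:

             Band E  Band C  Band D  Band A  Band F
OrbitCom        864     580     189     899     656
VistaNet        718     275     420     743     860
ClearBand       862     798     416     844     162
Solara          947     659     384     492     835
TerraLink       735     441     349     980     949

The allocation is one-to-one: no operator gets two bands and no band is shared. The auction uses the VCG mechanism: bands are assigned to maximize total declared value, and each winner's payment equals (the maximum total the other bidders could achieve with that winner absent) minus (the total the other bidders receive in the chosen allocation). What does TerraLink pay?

Efficient allocation: OrbitCom→Band A ($899M), VistaNet→Band D ($420M), ClearBand→Band C ($798M), Solara→Band E ($947M), TerraLink→Band F ($949M); total welfare W = $4013M.
TerraLink receives Band F at value $949M, so the others get W − 949 = $3064M.
Without TerraLink: best allocation of the remaining 4 bidders over all 5 bands is OrbitCom→Band A ($899M), VistaNet→Band F ($860M), ClearBand→Band C ($798M), Solara→Band E ($947M), total $3504M.
VCG payment = (others' best without TerraLink) − (others' welfare with TerraLink) = 3504 − 3064 = $440M.

TerraLink pays $440M.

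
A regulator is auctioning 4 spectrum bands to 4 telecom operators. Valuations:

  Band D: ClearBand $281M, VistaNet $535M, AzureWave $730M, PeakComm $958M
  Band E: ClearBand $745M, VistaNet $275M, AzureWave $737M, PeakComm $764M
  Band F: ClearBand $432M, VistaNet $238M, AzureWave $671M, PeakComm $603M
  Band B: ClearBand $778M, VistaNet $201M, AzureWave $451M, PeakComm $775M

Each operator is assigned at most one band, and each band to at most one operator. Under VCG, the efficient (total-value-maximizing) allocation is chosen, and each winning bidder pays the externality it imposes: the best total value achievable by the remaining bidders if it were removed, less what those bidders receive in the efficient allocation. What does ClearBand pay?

Efficient allocation: ClearBand→Band B ($778M), VistaNet→Band D ($535M), AzureWave→Band F ($671M), PeakComm→Band E ($764M); total welfare W = $2748M.
ClearBand receives Band B at value $778M, so the others get W − 778 = $1970M.
Without ClearBand: best allocation of the remaining 3 bidders over all 4 bands is VistaNet→Band D ($535M), AzureWave→Band E ($737M), PeakComm→Band B ($775M), total $2047M.
VCG payment = (others' best without ClearBand) − (others' welfare with ClearBand) = 2047 − 1970 = $77M.

ClearBand pays $77M.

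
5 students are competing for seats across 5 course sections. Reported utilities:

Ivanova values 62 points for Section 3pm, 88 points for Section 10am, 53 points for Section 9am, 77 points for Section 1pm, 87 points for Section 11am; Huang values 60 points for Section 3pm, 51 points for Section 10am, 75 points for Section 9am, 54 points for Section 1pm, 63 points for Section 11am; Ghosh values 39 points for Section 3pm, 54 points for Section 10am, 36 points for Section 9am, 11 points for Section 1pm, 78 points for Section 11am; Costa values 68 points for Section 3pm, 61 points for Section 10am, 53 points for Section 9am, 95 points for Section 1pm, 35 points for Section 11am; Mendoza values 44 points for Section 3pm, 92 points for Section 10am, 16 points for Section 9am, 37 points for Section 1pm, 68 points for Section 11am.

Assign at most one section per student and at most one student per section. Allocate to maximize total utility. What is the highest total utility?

Maximum total: 402 points

Optimal: Ivanova→Section 3pm (62 points), Huang→Section 9am (75 points), Ghosh→Section 11am (78 points), Costa→Section 1pm (95 points), Mendoza→Section 10am (92 points) — total 62+75+78+95+92 = 402 points.
Column-greedy (each section in turn goes to its best remaining student) gives 390 points, worse by 12.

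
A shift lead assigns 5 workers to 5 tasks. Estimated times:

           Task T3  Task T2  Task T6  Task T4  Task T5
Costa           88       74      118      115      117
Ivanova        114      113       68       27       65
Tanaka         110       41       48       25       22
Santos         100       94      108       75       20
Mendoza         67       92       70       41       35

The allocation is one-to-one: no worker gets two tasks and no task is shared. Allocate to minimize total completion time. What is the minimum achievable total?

This is the linear assignment problem.
Optimal: Costa→Task T2 (74 min), Ivanova→Task T4 (27 min), Tanaka→Task T6 (48 min), Santos→Task T5 (20 min), Mendoza→Task T3 (67 min) — total 74+27+48+20+67 = 236 min.

Minimum total: 236 min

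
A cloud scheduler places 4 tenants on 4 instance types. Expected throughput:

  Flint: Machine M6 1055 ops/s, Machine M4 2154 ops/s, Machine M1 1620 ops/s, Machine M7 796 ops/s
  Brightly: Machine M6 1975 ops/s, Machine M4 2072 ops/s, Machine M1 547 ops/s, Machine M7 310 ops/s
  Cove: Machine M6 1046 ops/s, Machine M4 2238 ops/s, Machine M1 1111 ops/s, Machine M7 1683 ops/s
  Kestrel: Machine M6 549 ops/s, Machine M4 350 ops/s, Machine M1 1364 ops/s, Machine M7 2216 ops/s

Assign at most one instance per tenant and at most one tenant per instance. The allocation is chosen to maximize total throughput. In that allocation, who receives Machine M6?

Optimal: Flint→Machine M1 (1620 ops/s), Brightly→Machine M6 (1975 ops/s), Cove→Machine M4 (2238 ops/s), Kestrel→Machine M7 (2216 ops/s) — total 1620+1975+2238+2216 = 8049 ops/s.
Row-greedy (each tenant in turn takes its best remaining instance) gives 7176 ops/s, worse by 873.
Next-best assignment: Flint→Machine M4, Brightly→Machine M6, Cove→Machine M1, Kestrel→Machine M7 = 7456 ops/s.
Swapping Brightly↔Cove (Brightly→Machine M4 2072 ops/s, Cove→Machine M6 1046 ops/s) loses 1095.
Checked against all permutations: 8049 ops/s is optimal.
Brightly's own top instance is Machine M4 (2072 ops/s), but forcing Brightly→Machine M4 and reassigning the rest optimally gives only 6954 ops/s — worse by 1095.

Brightly receives Machine M6.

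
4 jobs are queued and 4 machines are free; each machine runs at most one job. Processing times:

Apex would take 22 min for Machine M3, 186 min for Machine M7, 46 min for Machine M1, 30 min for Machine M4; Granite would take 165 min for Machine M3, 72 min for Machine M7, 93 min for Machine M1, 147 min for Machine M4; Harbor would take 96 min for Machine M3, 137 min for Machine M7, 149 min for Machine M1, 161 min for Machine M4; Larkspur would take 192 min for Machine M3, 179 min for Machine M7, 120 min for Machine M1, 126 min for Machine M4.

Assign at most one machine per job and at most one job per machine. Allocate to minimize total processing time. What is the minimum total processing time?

Min total: 318 min

Optimal: Apex→Machine M4 (30 min), Granite→Machine M7 (72 min), Harbor→Machine M3 (96 min), Larkspur→Machine M1 (120 min) — total 30+72+96+120 = 318 min.
Min-entry greedy (repeatedly take the single cheapest remaining cell) gives 375 min, worse by 57.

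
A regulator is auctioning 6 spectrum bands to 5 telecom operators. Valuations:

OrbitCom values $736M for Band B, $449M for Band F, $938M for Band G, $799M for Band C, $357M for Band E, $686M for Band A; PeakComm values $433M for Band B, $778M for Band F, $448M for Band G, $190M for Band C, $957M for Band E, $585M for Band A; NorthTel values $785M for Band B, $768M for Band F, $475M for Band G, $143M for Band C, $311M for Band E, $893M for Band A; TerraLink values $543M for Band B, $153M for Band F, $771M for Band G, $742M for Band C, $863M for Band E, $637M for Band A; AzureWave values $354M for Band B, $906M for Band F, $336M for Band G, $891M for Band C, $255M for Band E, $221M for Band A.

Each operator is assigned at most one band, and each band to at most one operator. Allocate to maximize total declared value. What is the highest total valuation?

Optimal: OrbitCom→Band G ($938M), PeakComm→Band E ($957M), NorthTel→Band A ($893M), TerraLink→Band C ($742M), AzureWave→Band F ($906M) — total 938+957+893+742+906 = $4436M.
Checked against all permutations: $4436M is optimal.

Maximum total: $4436M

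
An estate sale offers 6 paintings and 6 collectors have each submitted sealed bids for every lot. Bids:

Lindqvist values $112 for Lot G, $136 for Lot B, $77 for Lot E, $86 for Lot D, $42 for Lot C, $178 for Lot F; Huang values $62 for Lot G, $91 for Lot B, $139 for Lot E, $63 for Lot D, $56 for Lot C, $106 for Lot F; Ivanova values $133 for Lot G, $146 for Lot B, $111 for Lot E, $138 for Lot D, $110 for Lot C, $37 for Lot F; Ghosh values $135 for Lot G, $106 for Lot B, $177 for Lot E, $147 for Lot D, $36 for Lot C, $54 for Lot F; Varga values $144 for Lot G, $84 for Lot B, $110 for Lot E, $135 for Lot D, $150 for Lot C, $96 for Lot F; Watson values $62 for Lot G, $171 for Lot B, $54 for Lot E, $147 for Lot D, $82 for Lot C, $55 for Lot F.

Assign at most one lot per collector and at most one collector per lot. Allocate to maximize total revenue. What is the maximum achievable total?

Optimal: Lindqvist→Lot F ($178), Huang→Lot E ($139), Ivanova→Lot G ($133), Ghosh→Lot D ($147), Varga→Lot C ($150), Watson→Lot B ($171) — total 178+139+133+147+150+171 = $918.
Column-greedy (each lot in turn goes to its best remaining collector) gives $864, worse by 54.
Next-best assignment: Lindqvist→Lot F, Huang→Lot E, Ivanova→Lot D, Ghosh→Lot G, Varga→Lot C, Watson→Lot B = $911.

Max total: $918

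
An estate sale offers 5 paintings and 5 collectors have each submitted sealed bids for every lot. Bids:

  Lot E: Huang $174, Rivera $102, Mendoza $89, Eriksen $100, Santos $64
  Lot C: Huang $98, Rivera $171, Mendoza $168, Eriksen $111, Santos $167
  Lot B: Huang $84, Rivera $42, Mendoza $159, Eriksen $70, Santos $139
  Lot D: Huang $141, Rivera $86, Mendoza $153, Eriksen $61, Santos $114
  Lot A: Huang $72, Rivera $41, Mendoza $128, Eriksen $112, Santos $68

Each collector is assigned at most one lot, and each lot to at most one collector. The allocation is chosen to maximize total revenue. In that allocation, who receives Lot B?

Optimal: Huang→Lot E ($174), Rivera→Lot C ($171), Mendoza→Lot D ($153), Eriksen→Lot A ($112), Santos→Lot B ($139) — total 174+171+153+112+139 = $749.
Column-greedy (each lot in turn goes to its best remaining collector) gives $730, worse by 19.
No other one-to-one assignment exceeds $749.
Santos's own top lot is Lot C ($167), but forcing Santos→Lot C and reassigning the rest optimally gives only $698 — worse by 51.

Santos receives Lot B.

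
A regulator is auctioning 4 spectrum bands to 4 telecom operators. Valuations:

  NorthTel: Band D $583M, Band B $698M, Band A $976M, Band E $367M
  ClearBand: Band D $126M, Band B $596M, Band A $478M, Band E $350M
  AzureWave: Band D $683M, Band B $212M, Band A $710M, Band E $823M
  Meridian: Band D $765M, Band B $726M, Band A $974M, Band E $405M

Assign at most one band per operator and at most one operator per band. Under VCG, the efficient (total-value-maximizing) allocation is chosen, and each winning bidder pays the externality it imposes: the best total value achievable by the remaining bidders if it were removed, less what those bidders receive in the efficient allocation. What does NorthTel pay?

NorthTel pays $209M.

Efficient allocation: NorthTel→Band A ($976M), ClearBand→Band B ($596M), AzureWave→Band E ($823M), Meridian→Band D ($765M); total welfare W = $3160M.
NorthTel receives Band A at value $976M, so the others get W − 976 = $2184M.
Without NorthTel: best allocation of the remaining 3 bidders over all 4 bands is ClearBand→Band B ($596M), AzureWave→Band E ($823M), Meridian→Band A ($974M), total $2393M.
VCG payment = (others' best without NorthTel) − (others' welfare with NorthTel) = 2393 − 2184 = $209M.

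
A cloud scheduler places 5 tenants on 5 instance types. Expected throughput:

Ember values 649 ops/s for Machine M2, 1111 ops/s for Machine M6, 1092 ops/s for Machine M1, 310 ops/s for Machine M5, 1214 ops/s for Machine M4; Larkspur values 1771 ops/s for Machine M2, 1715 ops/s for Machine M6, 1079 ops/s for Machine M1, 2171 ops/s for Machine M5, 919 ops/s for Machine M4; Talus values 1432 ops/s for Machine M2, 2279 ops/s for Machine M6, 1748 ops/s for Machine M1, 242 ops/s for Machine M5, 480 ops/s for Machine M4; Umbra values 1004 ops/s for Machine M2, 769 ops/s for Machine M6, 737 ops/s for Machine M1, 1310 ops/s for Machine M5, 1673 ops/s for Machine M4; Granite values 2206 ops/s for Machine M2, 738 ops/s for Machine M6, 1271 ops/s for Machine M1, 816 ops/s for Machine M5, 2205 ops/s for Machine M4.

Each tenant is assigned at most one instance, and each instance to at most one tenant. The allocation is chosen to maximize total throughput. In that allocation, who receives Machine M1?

Ember receives Machine M1.

Optimal: Ember→Machine M1 (1092 ops/s), Larkspur→Machine M5 (2171 ops/s), Talus→Machine M6 (2279 ops/s), Umbra→Machine M4 (1673 ops/s), Granite→Machine M2 (2206 ops/s) — total 1092+2171+2279+1673+2206 = 9421 ops/s.
Next-best assignment: Ember→Machine M6, Larkspur→Machine M5, Talus→Machine M1, Umbra→Machine M4, Granite→Machine M2 = 8909 ops/s.
No other one-to-one assignment exceeds 9421 ops/s.
Ember's own top instance is Machine M4 (1214 ops/s), but forcing Ember→Machine M4 and reassigning the rest optimally gives only 8607 ops/s — worse by 814.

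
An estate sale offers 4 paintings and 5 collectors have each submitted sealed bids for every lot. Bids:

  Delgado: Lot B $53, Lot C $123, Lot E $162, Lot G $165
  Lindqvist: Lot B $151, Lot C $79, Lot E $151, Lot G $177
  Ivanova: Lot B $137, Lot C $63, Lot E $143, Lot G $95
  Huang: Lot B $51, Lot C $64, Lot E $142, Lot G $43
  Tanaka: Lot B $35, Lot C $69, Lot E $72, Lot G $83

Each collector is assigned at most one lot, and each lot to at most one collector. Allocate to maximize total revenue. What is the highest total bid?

Treat this as an assignment problem: match each collector to one lot.
Optimal: Ivanova→Lot B ($137), Delgado→Lot C ($123), Huang→Lot E ($142), Lindqvist→Lot G ($177) — total 137+123+142+177 = $579.
Row-greedy (each collector in turn takes its best remaining lot) gives $523, worse by 56.
No other one-to-one assignment exceeds $579.

Maximum total: $579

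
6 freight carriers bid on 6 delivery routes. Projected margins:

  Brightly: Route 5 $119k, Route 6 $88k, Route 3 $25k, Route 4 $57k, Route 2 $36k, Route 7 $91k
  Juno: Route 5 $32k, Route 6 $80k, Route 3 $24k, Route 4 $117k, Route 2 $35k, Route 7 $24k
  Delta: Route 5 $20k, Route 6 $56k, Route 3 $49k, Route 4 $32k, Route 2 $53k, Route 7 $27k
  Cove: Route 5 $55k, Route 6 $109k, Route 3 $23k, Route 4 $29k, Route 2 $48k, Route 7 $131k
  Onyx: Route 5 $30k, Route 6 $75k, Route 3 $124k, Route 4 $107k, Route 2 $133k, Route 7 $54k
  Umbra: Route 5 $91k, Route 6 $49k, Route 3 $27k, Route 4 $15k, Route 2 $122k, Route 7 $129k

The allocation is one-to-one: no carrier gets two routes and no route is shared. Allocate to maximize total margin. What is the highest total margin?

Maximum total: $669k

Optimal: Brightly→Route 5 ($119k), Juno→Route 4 ($117k), Delta→Route 6 ($56k), Cove→Route 7 ($131k), Onyx→Route 3 ($124k), Umbra→Route 2 ($122k) — total 119+117+56+131+124+122 = $669k.
Column-greedy (each route in turn goes to its best remaining carrier) gives $618k, worse by 51.
Every other assignment is strictly worse.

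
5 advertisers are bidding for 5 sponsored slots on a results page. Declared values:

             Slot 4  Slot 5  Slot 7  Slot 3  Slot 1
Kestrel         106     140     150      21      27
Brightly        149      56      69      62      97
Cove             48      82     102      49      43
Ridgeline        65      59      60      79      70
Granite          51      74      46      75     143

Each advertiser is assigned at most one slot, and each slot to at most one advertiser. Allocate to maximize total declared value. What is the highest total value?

Max total: $613

This is the linear assignment problem.
Optimal: Kestrel→Slot 5 ($140), Brightly→Slot 4 ($149), Cove→Slot 7 ($102), Ridgeline→Slot 3 ($79), Granite→Slot 1 ($143) — total 140+149+102+79+143 = $613.
Row-greedy (each advertiser in turn takes its best remaining slot) gives $603, worse by 10.
Every other assignment is strictly worse.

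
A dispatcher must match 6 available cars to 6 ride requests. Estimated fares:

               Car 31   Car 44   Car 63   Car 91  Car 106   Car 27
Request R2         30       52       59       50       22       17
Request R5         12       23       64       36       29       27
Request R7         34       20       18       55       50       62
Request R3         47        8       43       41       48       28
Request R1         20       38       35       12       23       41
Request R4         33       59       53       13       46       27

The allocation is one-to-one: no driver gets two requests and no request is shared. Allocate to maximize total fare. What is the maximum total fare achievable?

Maximum total: $311

This is a one-to-one assignment (maximum-weight bipartite matching).
Optimal: Car 31→Request R3 ($47), Car 44→Request R4 ($59), Car 63→Request R5 ($64), Car 91→Request R2 ($50), Car 106→Request R7 ($50), Car 27→Request R1 ($41) — total 47+59+64+50+50+41 = $311.
Row-greedy (each driver in turn takes its best remaining request) gives $265, worse by 46.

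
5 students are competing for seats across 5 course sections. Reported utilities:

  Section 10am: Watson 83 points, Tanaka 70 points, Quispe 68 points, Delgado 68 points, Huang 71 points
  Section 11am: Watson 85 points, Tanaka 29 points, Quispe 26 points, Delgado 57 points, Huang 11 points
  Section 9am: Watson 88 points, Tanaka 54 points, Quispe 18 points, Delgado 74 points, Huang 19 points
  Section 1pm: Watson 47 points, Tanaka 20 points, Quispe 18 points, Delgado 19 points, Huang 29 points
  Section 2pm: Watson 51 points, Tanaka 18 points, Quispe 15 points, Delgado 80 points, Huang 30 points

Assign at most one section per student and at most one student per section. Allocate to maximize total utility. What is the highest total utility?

Optimal: Watson→Section 11am (85 points), Tanaka→Section 9am (54 points), Quispe→Section 10am (68 points), Delgado→Section 2pm (80 points), Huang→Section 1pm (29 points) — total 85+54+68+80+29 = 316 points.
Row-greedy (each student in turn takes its best remaining section) gives 293 points, worse by 23.
Next-best assignment: Watson→Section 11am, Tanaka→Section 9am, Quispe→Section 1pm, Delgado→Section 2pm, Huang→Section 10am = 308 points.
Swapping Delgado↔Watson (Delgado→Section 11am 57 points, Watson→Section 2pm 51 points) loses 57.

Maximum total: 316 points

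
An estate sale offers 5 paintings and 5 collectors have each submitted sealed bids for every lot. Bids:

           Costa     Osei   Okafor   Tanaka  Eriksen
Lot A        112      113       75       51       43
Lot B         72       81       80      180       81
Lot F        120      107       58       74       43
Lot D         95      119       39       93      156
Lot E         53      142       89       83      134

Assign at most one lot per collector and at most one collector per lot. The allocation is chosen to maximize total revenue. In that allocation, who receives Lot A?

Optimal: Costa→Lot F ($120), Osei→Lot E ($142), Okafor→Lot A ($75), Tanaka→Lot B ($180), Eriksen→Lot D ($156) — total 120+142+75+180+156 = $673.
Row-greedy (each collector in turn takes its best remaining lot) gives $478, worse by 195.
Swapping Costa↔Okafor (Costa→Lot A $112, Okafor→Lot F $58) loses 25.
Every other assignment is strictly worse.
Okafor's own top lot is Lot E ($89), but forcing Okafor→Lot E and reassigning the rest optimally gives only $658 — worse by 15.

Okafor receives Lot A.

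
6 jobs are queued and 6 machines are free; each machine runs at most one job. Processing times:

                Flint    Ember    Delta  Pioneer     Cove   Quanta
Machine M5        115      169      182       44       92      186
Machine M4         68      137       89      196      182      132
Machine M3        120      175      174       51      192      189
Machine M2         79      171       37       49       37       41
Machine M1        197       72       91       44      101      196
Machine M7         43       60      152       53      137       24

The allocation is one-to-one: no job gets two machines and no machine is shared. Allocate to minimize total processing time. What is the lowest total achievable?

Treat this as an assignment problem: match each job to one machine.
Optimal: Flint→Machine M4 (68 min), Ember→Machine M1 (72 min), Delta→Machine M2 (37 min), Pioneer→Machine M3 (51 min), Cove→Machine M5 (92 min), Quanta→Machine M7 (24 min) — total 68+72+37+51+92+24 = 344 min.
Column-greedy (each machine in turn goes to its cheapest remaining job) gives 419 min, worse by 75.

Min total: 344 min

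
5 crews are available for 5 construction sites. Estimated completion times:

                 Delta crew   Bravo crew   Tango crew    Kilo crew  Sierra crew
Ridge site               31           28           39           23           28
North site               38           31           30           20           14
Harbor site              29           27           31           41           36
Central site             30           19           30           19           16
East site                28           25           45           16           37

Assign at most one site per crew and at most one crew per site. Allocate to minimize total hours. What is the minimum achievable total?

Optimal: Delta crew→Ridge site (31 hours), Bravo crew→Central site (19 hours), Tango crew→Harbor site (31 hours), Kilo crew→East site (16 hours), Sierra crew→North site (14 hours) — total 31+19+31+16+14 = 111 hours.
Column-greedy (each site in turn goes to its cheapest remaining crew) gives 139 hours, worse by 28.
Next-best assignment: Delta crew→East site, Bravo crew→Central site, Tango crew→Harbor site, Kilo crew→Ridge site, Sierra crew→North site = 115 hours.

Min total: 111 hours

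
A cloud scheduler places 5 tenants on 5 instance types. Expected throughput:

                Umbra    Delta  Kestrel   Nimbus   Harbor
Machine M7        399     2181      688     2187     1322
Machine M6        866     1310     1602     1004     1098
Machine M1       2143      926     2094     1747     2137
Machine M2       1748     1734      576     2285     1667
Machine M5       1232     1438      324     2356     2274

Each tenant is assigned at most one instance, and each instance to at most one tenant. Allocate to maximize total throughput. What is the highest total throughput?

Optimal: Umbra→Machine M1 (2143 ops/s), Delta→Machine M7 (2181 ops/s), Kestrel→Machine M6 (1602 ops/s), Nimbus→Machine M2 (2285 ops/s), Harbor→Machine M5 (2274 ops/s) — total 2143+2181+1602+2285+2274 = 10485 ops/s.
Row-greedy (each tenant in turn takes its best remaining instance) gives 9949 ops/s, worse by 536.
Checked against all permutations: 10485 ops/s is optimal.

Maximum total: 10485 ops/s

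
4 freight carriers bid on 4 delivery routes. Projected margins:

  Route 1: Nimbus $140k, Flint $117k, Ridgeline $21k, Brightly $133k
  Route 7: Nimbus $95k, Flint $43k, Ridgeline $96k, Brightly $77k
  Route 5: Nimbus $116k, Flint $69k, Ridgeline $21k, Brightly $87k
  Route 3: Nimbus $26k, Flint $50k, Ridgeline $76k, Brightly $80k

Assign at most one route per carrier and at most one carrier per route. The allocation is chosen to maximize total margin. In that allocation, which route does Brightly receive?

Optimal: Nimbus→Route 5 ($116k), Flint→Route 1 ($117k), Ridgeline→Route 7 ($96k), Brightly→Route 3 ($80k) — total 116+117+96+80 = $409k.
Max-entry greedy (repeatedly take the single best remaining cell) gives $373k, worse by 36.
Next-best assignment: Nimbus→Route 5, Flint→Route 3, Ridgeline→Route 7, Brightly→Route 1 = $395k.
Brightly's own top route is Route 1 ($133k), but forcing Brightly→Route 1 and reassigning the rest optimally gives only $395k — worse by 14.

Brightly receives Route 3.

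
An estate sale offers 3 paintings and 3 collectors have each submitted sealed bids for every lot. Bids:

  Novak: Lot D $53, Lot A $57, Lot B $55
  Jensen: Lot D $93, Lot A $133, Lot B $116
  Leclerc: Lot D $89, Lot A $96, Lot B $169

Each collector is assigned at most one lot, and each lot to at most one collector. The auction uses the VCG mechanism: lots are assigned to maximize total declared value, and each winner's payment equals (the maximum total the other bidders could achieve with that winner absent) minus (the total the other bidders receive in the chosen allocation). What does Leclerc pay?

Efficient allocation: Novak→Lot D ($53), Jensen→Lot A ($133), Leclerc→Lot B ($169); total welfare W = $355.
Leclerc receives Lot B at value $169, so the others get W − 169 = $186.
Without Leclerc: best allocation of the remaining 2 bidders over all 3 lots is Novak→Lot B ($55), Jensen→Lot A ($133), total $188.
VCG payment = (others' best without Leclerc) − (others' welfare with Leclerc) = 188 − 186 = $2.

Leclerc pays $2.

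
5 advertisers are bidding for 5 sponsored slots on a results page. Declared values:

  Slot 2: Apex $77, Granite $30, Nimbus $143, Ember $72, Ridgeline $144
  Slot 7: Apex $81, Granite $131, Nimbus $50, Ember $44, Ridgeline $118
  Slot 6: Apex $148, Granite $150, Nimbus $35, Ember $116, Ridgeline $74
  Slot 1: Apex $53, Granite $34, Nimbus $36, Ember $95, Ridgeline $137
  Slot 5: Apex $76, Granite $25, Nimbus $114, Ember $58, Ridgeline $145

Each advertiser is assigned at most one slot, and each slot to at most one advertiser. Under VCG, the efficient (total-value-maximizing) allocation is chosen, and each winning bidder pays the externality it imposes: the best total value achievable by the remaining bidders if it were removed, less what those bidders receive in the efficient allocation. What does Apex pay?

Efficient allocation: Apex→Slot 6 ($148), Granite→Slot 7 ($131), Nimbus→Slot 2 ($143), Ember→Slot 1 ($95), Ridgeline→Slot 5 ($145); total welfare W = $662.
Apex receives Slot 6 at value $148, so the others get W − 148 = $514.
Without Apex: best allocation of the remaining 4 bidders over all 5 slots is Granite→Slot 7 ($131), Nimbus→Slot 2 ($143), Ember→Slot 6 ($116), Ridgeline→Slot 5 ($145), total $535.
VCG payment = (others' best without Apex) − (others' welfare with Apex) = 535 − 514 = $21.

Apex pays $21.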